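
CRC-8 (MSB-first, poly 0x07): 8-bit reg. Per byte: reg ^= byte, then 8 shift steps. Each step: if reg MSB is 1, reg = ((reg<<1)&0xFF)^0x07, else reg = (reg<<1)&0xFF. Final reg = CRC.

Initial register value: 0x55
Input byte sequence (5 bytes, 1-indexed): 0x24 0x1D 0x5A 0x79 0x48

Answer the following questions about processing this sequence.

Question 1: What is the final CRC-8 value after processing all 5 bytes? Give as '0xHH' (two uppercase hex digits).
After byte 1 (0x24): reg=0x50
After byte 2 (0x1D): reg=0xE4
After byte 3 (0x5A): reg=0x33
After byte 4 (0x79): reg=0xF1
After byte 5 (0x48): reg=0x26

Answer: 0x26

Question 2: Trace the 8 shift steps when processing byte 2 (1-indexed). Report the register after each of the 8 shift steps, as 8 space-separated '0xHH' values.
Answer: 0x9A 0x33 0x66 0xCC 0x9F 0x39 0x72 0xE4

Derivation:
After byte 1 (0x24): reg=0x50
Register before byte 2: 0x50
After XOR with byte 0x1D: 0x4D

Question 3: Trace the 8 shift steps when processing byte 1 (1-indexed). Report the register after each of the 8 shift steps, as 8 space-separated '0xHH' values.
Answer: 0xE2 0xC3 0x81 0x05 0x0A 0x14 0x28 0x50

Derivation:
Register before byte 1: 0x55
After XOR with byte 0x24: 0x71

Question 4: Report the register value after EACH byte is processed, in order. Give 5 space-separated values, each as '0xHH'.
0x50 0xE4 0x33 0xF1 0x26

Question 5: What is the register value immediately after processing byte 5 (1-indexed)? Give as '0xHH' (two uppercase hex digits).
After byte 1 (0x24): reg=0x50
After byte 2 (0x1D): reg=0xE4
After byte 3 (0x5A): reg=0x33
After byte 4 (0x79): reg=0xF1
After byte 5 (0x48): reg=0x26

Answer: 0x26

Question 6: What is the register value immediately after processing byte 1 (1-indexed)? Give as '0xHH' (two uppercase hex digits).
Answer: 0x50

Derivation:
After byte 1 (0x24): reg=0x50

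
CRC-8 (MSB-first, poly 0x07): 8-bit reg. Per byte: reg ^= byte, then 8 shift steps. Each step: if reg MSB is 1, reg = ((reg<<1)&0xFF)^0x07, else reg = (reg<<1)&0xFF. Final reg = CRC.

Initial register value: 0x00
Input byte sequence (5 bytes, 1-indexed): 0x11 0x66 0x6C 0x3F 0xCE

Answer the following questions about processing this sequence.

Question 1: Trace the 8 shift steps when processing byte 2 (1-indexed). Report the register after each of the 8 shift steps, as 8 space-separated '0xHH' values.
Answer: 0x22 0x44 0x88 0x17 0x2E 0x5C 0xB8 0x77

Derivation:
After byte 1 (0x11): reg=0x77
Register before byte 2: 0x77
After XOR with byte 0x66: 0x11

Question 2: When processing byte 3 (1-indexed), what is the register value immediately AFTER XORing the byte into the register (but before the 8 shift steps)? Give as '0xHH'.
Answer: 0x1B

Derivation:
Register before byte 3: 0x77
Byte 3: 0x6C
0x77 XOR 0x6C = 0x1B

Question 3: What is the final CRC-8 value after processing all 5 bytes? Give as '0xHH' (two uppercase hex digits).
After byte 1 (0x11): reg=0x77
After byte 2 (0x66): reg=0x77
After byte 3 (0x6C): reg=0x41
After byte 4 (0x3F): reg=0x7D
After byte 5 (0xCE): reg=0x10

Answer: 0x10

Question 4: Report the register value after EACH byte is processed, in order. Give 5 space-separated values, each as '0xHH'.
0x77 0x77 0x41 0x7D 0x10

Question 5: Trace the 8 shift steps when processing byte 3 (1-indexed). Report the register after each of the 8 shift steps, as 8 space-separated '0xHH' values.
After byte 1 (0x11): reg=0x77
After byte 2 (0x66): reg=0x77
Register before byte 3: 0x77
After XOR with byte 0x6C: 0x1B

Answer: 0x36 0x6C 0xD8 0xB7 0x69 0xD2 0xA3 0x41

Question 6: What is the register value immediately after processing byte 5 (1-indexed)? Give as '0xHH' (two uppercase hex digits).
Answer: 0x10

Derivation:
After byte 1 (0x11): reg=0x77
After byte 2 (0x66): reg=0x77
After byte 3 (0x6C): reg=0x41
After byte 4 (0x3F): reg=0x7D
After byte 5 (0xCE): reg=0x10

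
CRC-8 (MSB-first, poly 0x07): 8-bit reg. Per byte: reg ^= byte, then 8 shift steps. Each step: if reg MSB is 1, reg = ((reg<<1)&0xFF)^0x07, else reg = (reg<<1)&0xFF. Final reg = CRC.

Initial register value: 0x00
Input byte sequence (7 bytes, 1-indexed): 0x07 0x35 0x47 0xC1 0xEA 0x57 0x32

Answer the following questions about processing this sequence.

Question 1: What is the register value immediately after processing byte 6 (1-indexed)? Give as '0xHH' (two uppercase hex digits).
Answer: 0x18

Derivation:
After byte 1 (0x07): reg=0x15
After byte 2 (0x35): reg=0xE0
After byte 3 (0x47): reg=0x7C
After byte 4 (0xC1): reg=0x3A
After byte 5 (0xEA): reg=0x3E
After byte 6 (0x57): reg=0x18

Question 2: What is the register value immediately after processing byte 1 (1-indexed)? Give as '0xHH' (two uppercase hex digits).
Answer: 0x15

Derivation:
After byte 1 (0x07): reg=0x15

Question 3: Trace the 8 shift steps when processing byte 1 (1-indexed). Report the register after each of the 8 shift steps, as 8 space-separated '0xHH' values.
Register before byte 1: 0x00
After XOR with byte 0x07: 0x07

Answer: 0x0E 0x1C 0x38 0x70 0xE0 0xC7 0x89 0x15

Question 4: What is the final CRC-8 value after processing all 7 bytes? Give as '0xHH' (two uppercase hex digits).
After byte 1 (0x07): reg=0x15
After byte 2 (0x35): reg=0xE0
After byte 3 (0x47): reg=0x7C
After byte 4 (0xC1): reg=0x3A
After byte 5 (0xEA): reg=0x3E
After byte 6 (0x57): reg=0x18
After byte 7 (0x32): reg=0xD6

Answer: 0xD6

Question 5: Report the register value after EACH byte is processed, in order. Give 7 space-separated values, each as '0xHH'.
0x15 0xE0 0x7C 0x3A 0x3E 0x18 0xD6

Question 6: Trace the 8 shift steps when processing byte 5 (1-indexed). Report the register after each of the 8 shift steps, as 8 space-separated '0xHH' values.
Answer: 0xA7 0x49 0x92 0x23 0x46 0x8C 0x1F 0x3E

Derivation:
After byte 1 (0x07): reg=0x15
After byte 2 (0x35): reg=0xE0
After byte 3 (0x47): reg=0x7C
After byte 4 (0xC1): reg=0x3A
Register before byte 5: 0x3A
After XOR with byte 0xEA: 0xD0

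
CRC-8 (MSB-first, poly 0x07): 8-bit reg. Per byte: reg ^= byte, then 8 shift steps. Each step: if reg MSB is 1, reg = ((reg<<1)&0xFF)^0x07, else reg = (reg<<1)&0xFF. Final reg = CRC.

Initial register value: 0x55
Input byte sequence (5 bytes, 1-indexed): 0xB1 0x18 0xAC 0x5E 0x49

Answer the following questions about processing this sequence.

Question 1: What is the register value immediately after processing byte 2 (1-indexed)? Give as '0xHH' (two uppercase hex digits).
Answer: 0x5F

Derivation:
After byte 1 (0xB1): reg=0xB2
After byte 2 (0x18): reg=0x5F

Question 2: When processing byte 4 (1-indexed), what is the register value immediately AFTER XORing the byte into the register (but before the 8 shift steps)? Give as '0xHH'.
Register before byte 4: 0xD7
Byte 4: 0x5E
0xD7 XOR 0x5E = 0x89

Answer: 0x89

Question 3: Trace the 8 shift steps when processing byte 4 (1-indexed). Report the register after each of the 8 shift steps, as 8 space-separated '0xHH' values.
Answer: 0x15 0x2A 0x54 0xA8 0x57 0xAE 0x5B 0xB6

Derivation:
After byte 1 (0xB1): reg=0xB2
After byte 2 (0x18): reg=0x5F
After byte 3 (0xAC): reg=0xD7
Register before byte 4: 0xD7
After XOR with byte 0x5E: 0x89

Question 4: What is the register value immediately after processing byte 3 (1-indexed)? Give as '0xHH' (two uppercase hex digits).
Answer: 0xD7

Derivation:
After byte 1 (0xB1): reg=0xB2
After byte 2 (0x18): reg=0x5F
After byte 3 (0xAC): reg=0xD7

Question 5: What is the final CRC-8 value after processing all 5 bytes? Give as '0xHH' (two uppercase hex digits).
Answer: 0xF3

Derivation:
After byte 1 (0xB1): reg=0xB2
After byte 2 (0x18): reg=0x5F
After byte 3 (0xAC): reg=0xD7
After byte 4 (0x5E): reg=0xB6
After byte 5 (0x49): reg=0xF3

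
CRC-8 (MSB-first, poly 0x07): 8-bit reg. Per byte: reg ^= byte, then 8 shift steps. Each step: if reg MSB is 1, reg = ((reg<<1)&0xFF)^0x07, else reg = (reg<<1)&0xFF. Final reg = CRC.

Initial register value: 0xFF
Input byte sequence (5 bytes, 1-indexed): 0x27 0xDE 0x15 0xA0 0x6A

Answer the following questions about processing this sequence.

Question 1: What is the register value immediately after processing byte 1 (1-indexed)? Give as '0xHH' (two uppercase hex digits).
Answer: 0x06

Derivation:
After byte 1 (0x27): reg=0x06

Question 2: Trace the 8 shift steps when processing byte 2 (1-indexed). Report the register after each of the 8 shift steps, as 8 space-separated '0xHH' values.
After byte 1 (0x27): reg=0x06
Register before byte 2: 0x06
After XOR with byte 0xDE: 0xD8

Answer: 0xB7 0x69 0xD2 0xA3 0x41 0x82 0x03 0x06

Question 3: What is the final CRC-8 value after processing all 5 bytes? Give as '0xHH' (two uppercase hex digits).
Answer: 0x16

Derivation:
After byte 1 (0x27): reg=0x06
After byte 2 (0xDE): reg=0x06
After byte 3 (0x15): reg=0x79
After byte 4 (0xA0): reg=0x01
After byte 5 (0x6A): reg=0x16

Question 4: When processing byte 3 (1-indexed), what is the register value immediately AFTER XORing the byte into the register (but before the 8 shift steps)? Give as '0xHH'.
Answer: 0x13

Derivation:
Register before byte 3: 0x06
Byte 3: 0x15
0x06 XOR 0x15 = 0x13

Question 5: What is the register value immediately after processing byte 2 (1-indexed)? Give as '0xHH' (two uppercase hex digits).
Answer: 0x06

Derivation:
After byte 1 (0x27): reg=0x06
After byte 2 (0xDE): reg=0x06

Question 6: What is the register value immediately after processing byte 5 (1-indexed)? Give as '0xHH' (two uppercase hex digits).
Answer: 0x16

Derivation:
After byte 1 (0x27): reg=0x06
After byte 2 (0xDE): reg=0x06
After byte 3 (0x15): reg=0x79
After byte 4 (0xA0): reg=0x01
After byte 5 (0x6A): reg=0x16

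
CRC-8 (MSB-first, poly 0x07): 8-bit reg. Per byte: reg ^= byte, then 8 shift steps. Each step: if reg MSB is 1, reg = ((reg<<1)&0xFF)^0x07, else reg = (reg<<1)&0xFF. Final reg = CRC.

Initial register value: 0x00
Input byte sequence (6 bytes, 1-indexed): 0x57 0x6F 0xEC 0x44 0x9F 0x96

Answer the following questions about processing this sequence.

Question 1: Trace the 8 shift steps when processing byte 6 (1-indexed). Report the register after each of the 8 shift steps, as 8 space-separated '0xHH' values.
Answer: 0x5A 0xB4 0x6F 0xDE 0xBB 0x71 0xE2 0xC3

Derivation:
After byte 1 (0x57): reg=0xA2
After byte 2 (0x6F): reg=0x6D
After byte 3 (0xEC): reg=0x8E
After byte 4 (0x44): reg=0x78
After byte 5 (0x9F): reg=0xBB
Register before byte 6: 0xBB
After XOR with byte 0x96: 0x2D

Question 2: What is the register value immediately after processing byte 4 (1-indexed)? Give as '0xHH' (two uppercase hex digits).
Answer: 0x78

Derivation:
After byte 1 (0x57): reg=0xA2
After byte 2 (0x6F): reg=0x6D
After byte 3 (0xEC): reg=0x8E
After byte 4 (0x44): reg=0x78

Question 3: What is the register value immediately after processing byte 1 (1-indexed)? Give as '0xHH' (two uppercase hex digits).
Answer: 0xA2

Derivation:
After byte 1 (0x57): reg=0xA2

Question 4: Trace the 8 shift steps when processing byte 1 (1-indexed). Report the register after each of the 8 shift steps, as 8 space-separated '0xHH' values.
Register before byte 1: 0x00
After XOR with byte 0x57: 0x57

Answer: 0xAE 0x5B 0xB6 0x6B 0xD6 0xAB 0x51 0xA2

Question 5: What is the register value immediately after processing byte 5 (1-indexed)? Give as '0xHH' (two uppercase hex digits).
After byte 1 (0x57): reg=0xA2
After byte 2 (0x6F): reg=0x6D
After byte 3 (0xEC): reg=0x8E
After byte 4 (0x44): reg=0x78
After byte 5 (0x9F): reg=0xBB

Answer: 0xBB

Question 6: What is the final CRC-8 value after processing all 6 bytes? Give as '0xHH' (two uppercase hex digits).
Answer: 0xC3

Derivation:
After byte 1 (0x57): reg=0xA2
After byte 2 (0x6F): reg=0x6D
After byte 3 (0xEC): reg=0x8E
After byte 4 (0x44): reg=0x78
After byte 5 (0x9F): reg=0xBB
After byte 6 (0x96): reg=0xC3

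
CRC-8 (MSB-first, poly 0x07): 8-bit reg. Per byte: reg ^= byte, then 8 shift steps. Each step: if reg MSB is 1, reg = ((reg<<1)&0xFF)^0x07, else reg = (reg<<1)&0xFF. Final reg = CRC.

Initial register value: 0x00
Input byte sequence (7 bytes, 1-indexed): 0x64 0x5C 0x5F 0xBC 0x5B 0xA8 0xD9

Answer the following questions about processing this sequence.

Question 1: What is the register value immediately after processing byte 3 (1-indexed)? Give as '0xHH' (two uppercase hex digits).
Answer: 0x04

Derivation:
After byte 1 (0x64): reg=0x3B
After byte 2 (0x5C): reg=0x32
After byte 3 (0x5F): reg=0x04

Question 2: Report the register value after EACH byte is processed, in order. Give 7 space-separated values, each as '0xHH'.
0x3B 0x32 0x04 0x21 0x61 0x71 0x51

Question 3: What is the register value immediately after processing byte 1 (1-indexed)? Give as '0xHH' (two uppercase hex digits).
After byte 1 (0x64): reg=0x3B

Answer: 0x3B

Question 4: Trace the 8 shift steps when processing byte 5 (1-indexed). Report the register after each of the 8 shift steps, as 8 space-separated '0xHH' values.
Answer: 0xF4 0xEF 0xD9 0xB5 0x6D 0xDA 0xB3 0x61

Derivation:
After byte 1 (0x64): reg=0x3B
After byte 2 (0x5C): reg=0x32
After byte 3 (0x5F): reg=0x04
After byte 4 (0xBC): reg=0x21
Register before byte 5: 0x21
After XOR with byte 0x5B: 0x7A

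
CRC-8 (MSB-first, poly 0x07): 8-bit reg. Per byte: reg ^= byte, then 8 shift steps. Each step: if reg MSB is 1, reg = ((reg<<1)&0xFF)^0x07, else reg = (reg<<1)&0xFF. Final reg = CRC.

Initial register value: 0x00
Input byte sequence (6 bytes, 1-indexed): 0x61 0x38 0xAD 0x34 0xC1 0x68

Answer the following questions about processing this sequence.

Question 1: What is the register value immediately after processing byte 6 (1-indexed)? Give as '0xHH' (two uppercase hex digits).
Answer: 0x87

Derivation:
After byte 1 (0x61): reg=0x20
After byte 2 (0x38): reg=0x48
After byte 3 (0xAD): reg=0xB5
After byte 4 (0x34): reg=0x8E
After byte 5 (0xC1): reg=0xEA
After byte 6 (0x68): reg=0x87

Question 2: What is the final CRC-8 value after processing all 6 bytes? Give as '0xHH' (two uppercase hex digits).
After byte 1 (0x61): reg=0x20
After byte 2 (0x38): reg=0x48
After byte 3 (0xAD): reg=0xB5
After byte 4 (0x34): reg=0x8E
After byte 5 (0xC1): reg=0xEA
After byte 6 (0x68): reg=0x87

Answer: 0x87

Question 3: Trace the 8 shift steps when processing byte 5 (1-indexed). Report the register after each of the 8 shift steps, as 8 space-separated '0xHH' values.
After byte 1 (0x61): reg=0x20
After byte 2 (0x38): reg=0x48
After byte 3 (0xAD): reg=0xB5
After byte 4 (0x34): reg=0x8E
Register before byte 5: 0x8E
After XOR with byte 0xC1: 0x4F

Answer: 0x9E 0x3B 0x76 0xEC 0xDF 0xB9 0x75 0xEA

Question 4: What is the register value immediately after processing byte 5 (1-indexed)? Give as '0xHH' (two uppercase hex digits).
After byte 1 (0x61): reg=0x20
After byte 2 (0x38): reg=0x48
After byte 3 (0xAD): reg=0xB5
After byte 4 (0x34): reg=0x8E
After byte 5 (0xC1): reg=0xEA

Answer: 0xEA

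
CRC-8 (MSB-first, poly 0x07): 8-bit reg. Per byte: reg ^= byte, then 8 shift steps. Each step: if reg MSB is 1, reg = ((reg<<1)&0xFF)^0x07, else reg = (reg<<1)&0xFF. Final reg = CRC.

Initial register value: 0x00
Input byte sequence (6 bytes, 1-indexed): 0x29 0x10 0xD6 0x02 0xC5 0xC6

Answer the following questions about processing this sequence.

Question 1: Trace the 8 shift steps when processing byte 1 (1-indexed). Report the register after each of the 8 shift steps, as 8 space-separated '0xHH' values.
Answer: 0x52 0xA4 0x4F 0x9E 0x3B 0x76 0xEC 0xDF

Derivation:
Register before byte 1: 0x00
After XOR with byte 0x29: 0x29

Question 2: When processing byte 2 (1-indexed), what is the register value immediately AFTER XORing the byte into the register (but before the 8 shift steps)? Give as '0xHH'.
Answer: 0xCF

Derivation:
Register before byte 2: 0xDF
Byte 2: 0x10
0xDF XOR 0x10 = 0xCF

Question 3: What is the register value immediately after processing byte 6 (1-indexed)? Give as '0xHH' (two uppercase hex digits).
After byte 1 (0x29): reg=0xDF
After byte 2 (0x10): reg=0x63
After byte 3 (0xD6): reg=0x02
After byte 4 (0x02): reg=0x00
After byte 5 (0xC5): reg=0x55
After byte 6 (0xC6): reg=0xF0

Answer: 0xF0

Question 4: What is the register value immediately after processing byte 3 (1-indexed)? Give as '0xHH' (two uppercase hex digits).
After byte 1 (0x29): reg=0xDF
After byte 2 (0x10): reg=0x63
After byte 3 (0xD6): reg=0x02

Answer: 0x02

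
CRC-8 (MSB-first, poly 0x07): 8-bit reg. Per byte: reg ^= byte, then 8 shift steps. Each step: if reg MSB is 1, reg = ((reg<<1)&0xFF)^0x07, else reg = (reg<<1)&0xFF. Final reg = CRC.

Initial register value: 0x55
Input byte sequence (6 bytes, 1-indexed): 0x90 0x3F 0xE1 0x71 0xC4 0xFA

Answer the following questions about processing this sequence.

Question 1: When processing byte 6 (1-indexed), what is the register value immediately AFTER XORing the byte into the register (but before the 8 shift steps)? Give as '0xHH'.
Register before byte 6: 0x89
Byte 6: 0xFA
0x89 XOR 0xFA = 0x73

Answer: 0x73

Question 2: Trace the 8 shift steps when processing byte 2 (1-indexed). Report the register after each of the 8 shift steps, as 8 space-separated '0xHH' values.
After byte 1 (0x90): reg=0x55
Register before byte 2: 0x55
After XOR with byte 0x3F: 0x6A

Answer: 0xD4 0xAF 0x59 0xB2 0x63 0xC6 0x8B 0x11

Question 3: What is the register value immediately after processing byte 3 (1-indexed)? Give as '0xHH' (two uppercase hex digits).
After byte 1 (0x90): reg=0x55
After byte 2 (0x3F): reg=0x11
After byte 3 (0xE1): reg=0xDE

Answer: 0xDE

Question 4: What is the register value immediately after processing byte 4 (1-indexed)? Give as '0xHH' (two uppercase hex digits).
Answer: 0x44

Derivation:
After byte 1 (0x90): reg=0x55
After byte 2 (0x3F): reg=0x11
After byte 3 (0xE1): reg=0xDE
After byte 4 (0x71): reg=0x44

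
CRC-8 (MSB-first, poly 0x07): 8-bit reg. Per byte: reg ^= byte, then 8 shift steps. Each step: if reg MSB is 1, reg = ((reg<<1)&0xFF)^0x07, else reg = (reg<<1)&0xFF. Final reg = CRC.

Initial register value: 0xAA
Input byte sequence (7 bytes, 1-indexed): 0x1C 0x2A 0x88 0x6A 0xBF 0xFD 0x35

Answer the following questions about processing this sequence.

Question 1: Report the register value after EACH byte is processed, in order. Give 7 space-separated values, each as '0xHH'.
0x0B 0xE7 0x0A 0x27 0xC1 0xB4 0x8E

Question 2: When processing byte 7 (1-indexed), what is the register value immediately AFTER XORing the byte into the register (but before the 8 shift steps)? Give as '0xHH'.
Answer: 0x81

Derivation:
Register before byte 7: 0xB4
Byte 7: 0x35
0xB4 XOR 0x35 = 0x81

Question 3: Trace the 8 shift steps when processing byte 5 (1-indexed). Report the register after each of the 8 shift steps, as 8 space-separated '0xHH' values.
After byte 1 (0x1C): reg=0x0B
After byte 2 (0x2A): reg=0xE7
After byte 3 (0x88): reg=0x0A
After byte 4 (0x6A): reg=0x27
Register before byte 5: 0x27
After XOR with byte 0xBF: 0x98

Answer: 0x37 0x6E 0xDC 0xBF 0x79 0xF2 0xE3 0xC1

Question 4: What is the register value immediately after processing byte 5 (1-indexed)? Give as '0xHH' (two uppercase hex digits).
Answer: 0xC1

Derivation:
After byte 1 (0x1C): reg=0x0B
After byte 2 (0x2A): reg=0xE7
After byte 3 (0x88): reg=0x0A
After byte 4 (0x6A): reg=0x27
After byte 5 (0xBF): reg=0xC1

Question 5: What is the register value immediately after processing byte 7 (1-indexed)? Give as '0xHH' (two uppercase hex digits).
After byte 1 (0x1C): reg=0x0B
After byte 2 (0x2A): reg=0xE7
After byte 3 (0x88): reg=0x0A
After byte 4 (0x6A): reg=0x27
After byte 5 (0xBF): reg=0xC1
After byte 6 (0xFD): reg=0xB4
After byte 7 (0x35): reg=0x8E

Answer: 0x8E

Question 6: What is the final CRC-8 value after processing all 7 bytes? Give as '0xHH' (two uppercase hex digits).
Answer: 0x8E

Derivation:
After byte 1 (0x1C): reg=0x0B
After byte 2 (0x2A): reg=0xE7
After byte 3 (0x88): reg=0x0A
After byte 4 (0x6A): reg=0x27
After byte 5 (0xBF): reg=0xC1
After byte 6 (0xFD): reg=0xB4
After byte 7 (0x35): reg=0x8E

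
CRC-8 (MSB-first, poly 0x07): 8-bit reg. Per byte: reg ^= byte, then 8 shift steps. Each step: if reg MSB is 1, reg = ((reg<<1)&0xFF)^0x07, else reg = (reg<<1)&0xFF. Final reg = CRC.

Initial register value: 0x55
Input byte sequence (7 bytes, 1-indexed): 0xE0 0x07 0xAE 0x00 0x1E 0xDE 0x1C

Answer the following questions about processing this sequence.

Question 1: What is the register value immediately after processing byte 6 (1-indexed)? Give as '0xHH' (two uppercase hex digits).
After byte 1 (0xE0): reg=0x02
After byte 2 (0x07): reg=0x1B
After byte 3 (0xAE): reg=0x02
After byte 4 (0x00): reg=0x0E
After byte 5 (0x1E): reg=0x70
After byte 6 (0xDE): reg=0x43

Answer: 0x43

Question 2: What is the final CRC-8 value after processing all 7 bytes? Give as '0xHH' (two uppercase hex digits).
Answer: 0x9A

Derivation:
After byte 1 (0xE0): reg=0x02
After byte 2 (0x07): reg=0x1B
After byte 3 (0xAE): reg=0x02
After byte 4 (0x00): reg=0x0E
After byte 5 (0x1E): reg=0x70
After byte 6 (0xDE): reg=0x43
After byte 7 (0x1C): reg=0x9A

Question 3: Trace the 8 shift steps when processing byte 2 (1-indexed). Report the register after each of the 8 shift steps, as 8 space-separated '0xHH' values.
Answer: 0x0A 0x14 0x28 0x50 0xA0 0x47 0x8E 0x1B

Derivation:
After byte 1 (0xE0): reg=0x02
Register before byte 2: 0x02
After XOR with byte 0x07: 0x05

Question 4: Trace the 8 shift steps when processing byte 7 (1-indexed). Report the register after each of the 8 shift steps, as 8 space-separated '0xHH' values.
After byte 1 (0xE0): reg=0x02
After byte 2 (0x07): reg=0x1B
After byte 3 (0xAE): reg=0x02
After byte 4 (0x00): reg=0x0E
After byte 5 (0x1E): reg=0x70
After byte 6 (0xDE): reg=0x43
Register before byte 7: 0x43
After XOR with byte 0x1C: 0x5F

Answer: 0xBE 0x7B 0xF6 0xEB 0xD1 0xA5 0x4D 0x9A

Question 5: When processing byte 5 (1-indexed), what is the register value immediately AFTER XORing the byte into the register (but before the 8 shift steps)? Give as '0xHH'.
Answer: 0x10

Derivation:
Register before byte 5: 0x0E
Byte 5: 0x1E
0x0E XOR 0x1E = 0x10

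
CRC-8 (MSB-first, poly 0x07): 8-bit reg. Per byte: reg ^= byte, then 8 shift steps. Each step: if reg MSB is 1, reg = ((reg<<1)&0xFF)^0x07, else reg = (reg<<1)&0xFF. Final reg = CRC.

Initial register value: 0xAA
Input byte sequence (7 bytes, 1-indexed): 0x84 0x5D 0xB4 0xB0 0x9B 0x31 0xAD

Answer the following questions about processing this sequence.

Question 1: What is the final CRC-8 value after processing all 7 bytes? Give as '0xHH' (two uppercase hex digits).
Answer: 0x98

Derivation:
After byte 1 (0x84): reg=0xCA
After byte 2 (0x5D): reg=0xEC
After byte 3 (0xB4): reg=0x8F
After byte 4 (0xB0): reg=0xBD
After byte 5 (0x9B): reg=0xF2
After byte 6 (0x31): reg=0x47
After byte 7 (0xAD): reg=0x98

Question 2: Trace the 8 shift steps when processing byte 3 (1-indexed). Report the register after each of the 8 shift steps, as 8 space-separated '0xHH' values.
After byte 1 (0x84): reg=0xCA
After byte 2 (0x5D): reg=0xEC
Register before byte 3: 0xEC
After XOR with byte 0xB4: 0x58

Answer: 0xB0 0x67 0xCE 0x9B 0x31 0x62 0xC4 0x8F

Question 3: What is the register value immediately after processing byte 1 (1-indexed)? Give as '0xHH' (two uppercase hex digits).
After byte 1 (0x84): reg=0xCA

Answer: 0xCA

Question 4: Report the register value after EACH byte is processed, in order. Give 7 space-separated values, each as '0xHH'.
0xCA 0xEC 0x8F 0xBD 0xF2 0x47 0x98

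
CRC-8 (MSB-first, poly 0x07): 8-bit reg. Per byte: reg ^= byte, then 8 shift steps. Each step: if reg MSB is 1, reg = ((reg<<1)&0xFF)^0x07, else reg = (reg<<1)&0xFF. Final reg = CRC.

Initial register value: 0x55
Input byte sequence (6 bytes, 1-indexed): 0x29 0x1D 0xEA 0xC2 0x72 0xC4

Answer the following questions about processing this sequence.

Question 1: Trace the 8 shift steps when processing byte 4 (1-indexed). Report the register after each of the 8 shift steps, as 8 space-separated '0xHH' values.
After byte 1 (0x29): reg=0x73
After byte 2 (0x1D): reg=0x0D
After byte 3 (0xEA): reg=0xBB
Register before byte 4: 0xBB
After XOR with byte 0xC2: 0x79

Answer: 0xF2 0xE3 0xC1 0x85 0x0D 0x1A 0x34 0x68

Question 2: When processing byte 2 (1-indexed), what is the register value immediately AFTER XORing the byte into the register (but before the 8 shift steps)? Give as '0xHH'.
Answer: 0x6E

Derivation:
Register before byte 2: 0x73
Byte 2: 0x1D
0x73 XOR 0x1D = 0x6E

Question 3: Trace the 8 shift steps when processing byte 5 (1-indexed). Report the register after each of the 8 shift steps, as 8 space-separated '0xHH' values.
Answer: 0x34 0x68 0xD0 0xA7 0x49 0x92 0x23 0x46

Derivation:
After byte 1 (0x29): reg=0x73
After byte 2 (0x1D): reg=0x0D
After byte 3 (0xEA): reg=0xBB
After byte 4 (0xC2): reg=0x68
Register before byte 5: 0x68
After XOR with byte 0x72: 0x1A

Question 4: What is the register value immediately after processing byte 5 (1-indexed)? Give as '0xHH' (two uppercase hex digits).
After byte 1 (0x29): reg=0x73
After byte 2 (0x1D): reg=0x0D
After byte 3 (0xEA): reg=0xBB
After byte 4 (0xC2): reg=0x68
After byte 5 (0x72): reg=0x46

Answer: 0x46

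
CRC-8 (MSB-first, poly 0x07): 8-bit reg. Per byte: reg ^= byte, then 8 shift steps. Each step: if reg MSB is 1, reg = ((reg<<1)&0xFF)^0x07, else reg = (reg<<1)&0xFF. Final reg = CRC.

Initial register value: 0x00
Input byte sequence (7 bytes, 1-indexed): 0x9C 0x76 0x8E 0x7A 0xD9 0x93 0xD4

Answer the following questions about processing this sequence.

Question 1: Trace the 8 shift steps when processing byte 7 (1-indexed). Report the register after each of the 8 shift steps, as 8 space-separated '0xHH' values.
After byte 1 (0x9C): reg=0xDD
After byte 2 (0x76): reg=0x58
After byte 3 (0x8E): reg=0x2C
After byte 4 (0x7A): reg=0xA5
After byte 5 (0xD9): reg=0x73
After byte 6 (0x93): reg=0xAE
Register before byte 7: 0xAE
After XOR with byte 0xD4: 0x7A

Answer: 0xF4 0xEF 0xD9 0xB5 0x6D 0xDA 0xB3 0x61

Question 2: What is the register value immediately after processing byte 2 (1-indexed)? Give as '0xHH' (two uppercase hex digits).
After byte 1 (0x9C): reg=0xDD
After byte 2 (0x76): reg=0x58

Answer: 0x58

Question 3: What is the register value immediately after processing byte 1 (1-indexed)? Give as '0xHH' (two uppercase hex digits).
After byte 1 (0x9C): reg=0xDD

Answer: 0xDD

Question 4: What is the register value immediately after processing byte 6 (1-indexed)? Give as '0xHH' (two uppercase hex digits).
After byte 1 (0x9C): reg=0xDD
After byte 2 (0x76): reg=0x58
After byte 3 (0x8E): reg=0x2C
After byte 4 (0x7A): reg=0xA5
After byte 5 (0xD9): reg=0x73
After byte 6 (0x93): reg=0xAE

Answer: 0xAE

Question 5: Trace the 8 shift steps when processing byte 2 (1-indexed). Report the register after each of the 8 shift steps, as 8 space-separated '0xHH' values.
Answer: 0x51 0xA2 0x43 0x86 0x0B 0x16 0x2C 0x58

Derivation:
After byte 1 (0x9C): reg=0xDD
Register before byte 2: 0xDD
After XOR with byte 0x76: 0xAB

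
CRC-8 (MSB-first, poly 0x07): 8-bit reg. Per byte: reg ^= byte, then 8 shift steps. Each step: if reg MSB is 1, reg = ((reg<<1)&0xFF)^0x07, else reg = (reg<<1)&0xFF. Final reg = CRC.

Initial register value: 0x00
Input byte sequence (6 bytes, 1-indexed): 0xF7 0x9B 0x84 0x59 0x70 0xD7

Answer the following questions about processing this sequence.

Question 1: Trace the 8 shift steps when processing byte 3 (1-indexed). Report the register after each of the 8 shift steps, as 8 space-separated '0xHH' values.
Answer: 0x66 0xCC 0x9F 0x39 0x72 0xE4 0xCF 0x99

Derivation:
After byte 1 (0xF7): reg=0xCB
After byte 2 (0x9B): reg=0xB7
Register before byte 3: 0xB7
After XOR with byte 0x84: 0x33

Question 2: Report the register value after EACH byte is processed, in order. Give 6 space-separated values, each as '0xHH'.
0xCB 0xB7 0x99 0x4E 0xBA 0x04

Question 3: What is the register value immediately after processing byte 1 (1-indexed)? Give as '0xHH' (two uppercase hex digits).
Answer: 0xCB

Derivation:
After byte 1 (0xF7): reg=0xCB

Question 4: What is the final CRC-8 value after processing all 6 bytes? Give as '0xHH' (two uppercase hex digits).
Answer: 0x04

Derivation:
After byte 1 (0xF7): reg=0xCB
After byte 2 (0x9B): reg=0xB7
After byte 3 (0x84): reg=0x99
After byte 4 (0x59): reg=0x4E
After byte 5 (0x70): reg=0xBA
After byte 6 (0xD7): reg=0x04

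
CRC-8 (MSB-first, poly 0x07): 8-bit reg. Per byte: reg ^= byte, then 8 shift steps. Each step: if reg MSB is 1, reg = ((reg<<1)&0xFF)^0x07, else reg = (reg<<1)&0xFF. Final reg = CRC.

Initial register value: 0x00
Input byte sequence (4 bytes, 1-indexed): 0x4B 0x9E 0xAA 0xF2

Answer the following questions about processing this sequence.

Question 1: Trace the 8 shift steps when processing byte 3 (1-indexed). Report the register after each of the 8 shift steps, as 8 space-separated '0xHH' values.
After byte 1 (0x4B): reg=0xF6
After byte 2 (0x9E): reg=0x1F
Register before byte 3: 0x1F
After XOR with byte 0xAA: 0xB5

Answer: 0x6D 0xDA 0xB3 0x61 0xC2 0x83 0x01 0x02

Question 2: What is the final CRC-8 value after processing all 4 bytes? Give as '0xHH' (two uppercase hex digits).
After byte 1 (0x4B): reg=0xF6
After byte 2 (0x9E): reg=0x1F
After byte 3 (0xAA): reg=0x02
After byte 4 (0xF2): reg=0xDE

Answer: 0xDE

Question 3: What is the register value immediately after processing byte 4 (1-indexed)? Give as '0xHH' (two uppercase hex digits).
After byte 1 (0x4B): reg=0xF6
After byte 2 (0x9E): reg=0x1F
After byte 3 (0xAA): reg=0x02
After byte 4 (0xF2): reg=0xDE

Answer: 0xDE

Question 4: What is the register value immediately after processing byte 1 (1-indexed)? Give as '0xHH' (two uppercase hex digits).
Answer: 0xF6

Derivation:
After byte 1 (0x4B): reg=0xF6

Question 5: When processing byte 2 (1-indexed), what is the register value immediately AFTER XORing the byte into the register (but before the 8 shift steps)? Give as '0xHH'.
Answer: 0x68

Derivation:
Register before byte 2: 0xF6
Byte 2: 0x9E
0xF6 XOR 0x9E = 0x68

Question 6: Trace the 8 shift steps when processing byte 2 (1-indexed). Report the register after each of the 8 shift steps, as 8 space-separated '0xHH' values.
After byte 1 (0x4B): reg=0xF6
Register before byte 2: 0xF6
After XOR with byte 0x9E: 0x68

Answer: 0xD0 0xA7 0x49 0x92 0x23 0x46 0x8C 0x1F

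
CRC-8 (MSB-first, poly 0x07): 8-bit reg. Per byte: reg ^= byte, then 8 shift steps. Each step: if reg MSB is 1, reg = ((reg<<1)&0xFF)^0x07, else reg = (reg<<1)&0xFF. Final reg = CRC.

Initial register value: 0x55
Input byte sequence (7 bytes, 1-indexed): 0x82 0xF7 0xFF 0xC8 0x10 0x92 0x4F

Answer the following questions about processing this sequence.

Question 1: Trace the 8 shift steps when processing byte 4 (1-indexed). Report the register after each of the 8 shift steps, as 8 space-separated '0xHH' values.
Answer: 0xFA 0xF3 0xE1 0xC5 0x8D 0x1D 0x3A 0x74

Derivation:
After byte 1 (0x82): reg=0x2B
After byte 2 (0xF7): reg=0x1A
After byte 3 (0xFF): reg=0xB5
Register before byte 4: 0xB5
After XOR with byte 0xC8: 0x7D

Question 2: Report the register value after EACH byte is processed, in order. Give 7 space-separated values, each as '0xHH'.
0x2B 0x1A 0xB5 0x74 0x3B 0x56 0x4F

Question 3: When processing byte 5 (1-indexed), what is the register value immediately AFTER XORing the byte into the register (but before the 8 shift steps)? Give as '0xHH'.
Register before byte 5: 0x74
Byte 5: 0x10
0x74 XOR 0x10 = 0x64

Answer: 0x64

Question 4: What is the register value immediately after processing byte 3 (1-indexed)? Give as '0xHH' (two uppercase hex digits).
After byte 1 (0x82): reg=0x2B
After byte 2 (0xF7): reg=0x1A
After byte 3 (0xFF): reg=0xB5

Answer: 0xB5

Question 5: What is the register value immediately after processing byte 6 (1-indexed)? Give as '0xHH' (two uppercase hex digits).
After byte 1 (0x82): reg=0x2B
After byte 2 (0xF7): reg=0x1A
After byte 3 (0xFF): reg=0xB5
After byte 4 (0xC8): reg=0x74
After byte 5 (0x10): reg=0x3B
After byte 6 (0x92): reg=0x56

Answer: 0x56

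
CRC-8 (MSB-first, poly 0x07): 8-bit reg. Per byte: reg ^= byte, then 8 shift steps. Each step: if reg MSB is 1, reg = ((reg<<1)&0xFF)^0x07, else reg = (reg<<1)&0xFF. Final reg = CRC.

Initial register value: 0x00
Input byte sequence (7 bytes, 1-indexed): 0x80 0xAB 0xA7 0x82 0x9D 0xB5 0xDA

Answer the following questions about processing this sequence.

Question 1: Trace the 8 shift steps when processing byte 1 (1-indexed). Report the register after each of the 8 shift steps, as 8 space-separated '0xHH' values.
Answer: 0x07 0x0E 0x1C 0x38 0x70 0xE0 0xC7 0x89

Derivation:
Register before byte 1: 0x00
After XOR with byte 0x80: 0x80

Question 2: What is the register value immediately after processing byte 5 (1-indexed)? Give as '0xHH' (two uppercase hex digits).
Answer: 0xFA

Derivation:
After byte 1 (0x80): reg=0x89
After byte 2 (0xAB): reg=0xEE
After byte 3 (0xA7): reg=0xF8
After byte 4 (0x82): reg=0x61
After byte 5 (0x9D): reg=0xFA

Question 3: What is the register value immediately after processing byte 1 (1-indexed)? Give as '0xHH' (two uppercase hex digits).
Answer: 0x89

Derivation:
After byte 1 (0x80): reg=0x89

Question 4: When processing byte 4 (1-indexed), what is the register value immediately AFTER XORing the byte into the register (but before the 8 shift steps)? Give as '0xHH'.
Answer: 0x7A

Derivation:
Register before byte 4: 0xF8
Byte 4: 0x82
0xF8 XOR 0x82 = 0x7A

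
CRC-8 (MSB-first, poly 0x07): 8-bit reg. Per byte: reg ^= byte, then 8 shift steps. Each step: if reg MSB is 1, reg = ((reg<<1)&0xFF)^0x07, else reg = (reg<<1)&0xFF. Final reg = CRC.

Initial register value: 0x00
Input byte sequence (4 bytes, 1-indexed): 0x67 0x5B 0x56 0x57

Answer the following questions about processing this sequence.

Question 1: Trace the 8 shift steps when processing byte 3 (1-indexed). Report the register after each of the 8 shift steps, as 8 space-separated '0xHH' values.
After byte 1 (0x67): reg=0x32
After byte 2 (0x5B): reg=0x18
Register before byte 3: 0x18
After XOR with byte 0x56: 0x4E

Answer: 0x9C 0x3F 0x7E 0xFC 0xFF 0xF9 0xF5 0xED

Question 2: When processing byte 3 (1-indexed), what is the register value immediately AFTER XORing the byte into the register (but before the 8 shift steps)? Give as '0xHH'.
Register before byte 3: 0x18
Byte 3: 0x56
0x18 XOR 0x56 = 0x4E

Answer: 0x4E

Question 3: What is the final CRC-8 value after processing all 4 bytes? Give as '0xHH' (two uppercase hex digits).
Answer: 0x2F

Derivation:
After byte 1 (0x67): reg=0x32
After byte 2 (0x5B): reg=0x18
After byte 3 (0x56): reg=0xED
After byte 4 (0x57): reg=0x2F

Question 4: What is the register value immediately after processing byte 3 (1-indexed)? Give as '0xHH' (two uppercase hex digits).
After byte 1 (0x67): reg=0x32
After byte 2 (0x5B): reg=0x18
After byte 3 (0x56): reg=0xED

Answer: 0xED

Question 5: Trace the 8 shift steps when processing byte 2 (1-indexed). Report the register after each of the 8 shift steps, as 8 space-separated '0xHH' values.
After byte 1 (0x67): reg=0x32
Register before byte 2: 0x32
After XOR with byte 0x5B: 0x69

Answer: 0xD2 0xA3 0x41 0x82 0x03 0x06 0x0C 0x18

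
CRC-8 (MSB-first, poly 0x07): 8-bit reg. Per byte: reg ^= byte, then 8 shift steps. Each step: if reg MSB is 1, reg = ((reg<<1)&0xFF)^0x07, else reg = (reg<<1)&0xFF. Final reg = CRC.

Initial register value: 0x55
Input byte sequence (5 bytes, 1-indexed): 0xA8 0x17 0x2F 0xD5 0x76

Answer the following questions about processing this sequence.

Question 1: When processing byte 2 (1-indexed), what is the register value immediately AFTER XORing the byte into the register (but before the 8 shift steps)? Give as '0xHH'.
Answer: 0xEA

Derivation:
Register before byte 2: 0xFD
Byte 2: 0x17
0xFD XOR 0x17 = 0xEA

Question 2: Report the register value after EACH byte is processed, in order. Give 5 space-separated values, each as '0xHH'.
0xFD 0x98 0x0C 0x01 0x42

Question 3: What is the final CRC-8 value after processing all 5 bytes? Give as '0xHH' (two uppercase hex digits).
Answer: 0x42

Derivation:
After byte 1 (0xA8): reg=0xFD
After byte 2 (0x17): reg=0x98
After byte 3 (0x2F): reg=0x0C
After byte 4 (0xD5): reg=0x01
After byte 5 (0x76): reg=0x42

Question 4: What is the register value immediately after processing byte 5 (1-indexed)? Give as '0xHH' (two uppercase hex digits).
After byte 1 (0xA8): reg=0xFD
After byte 2 (0x17): reg=0x98
After byte 3 (0x2F): reg=0x0C
After byte 4 (0xD5): reg=0x01
After byte 5 (0x76): reg=0x42

Answer: 0x42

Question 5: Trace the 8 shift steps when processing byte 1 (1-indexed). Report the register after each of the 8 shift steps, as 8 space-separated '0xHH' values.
Answer: 0xFD 0xFD 0xFD 0xFD 0xFD 0xFD 0xFD 0xFD

Derivation:
Register before byte 1: 0x55
After XOR with byte 0xA8: 0xFD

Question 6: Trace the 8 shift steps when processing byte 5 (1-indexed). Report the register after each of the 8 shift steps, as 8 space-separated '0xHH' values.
Answer: 0xEE 0xDB 0xB1 0x65 0xCA 0x93 0x21 0x42

Derivation:
After byte 1 (0xA8): reg=0xFD
After byte 2 (0x17): reg=0x98
After byte 3 (0x2F): reg=0x0C
After byte 4 (0xD5): reg=0x01
Register before byte 5: 0x01
After XOR with byte 0x76: 0x77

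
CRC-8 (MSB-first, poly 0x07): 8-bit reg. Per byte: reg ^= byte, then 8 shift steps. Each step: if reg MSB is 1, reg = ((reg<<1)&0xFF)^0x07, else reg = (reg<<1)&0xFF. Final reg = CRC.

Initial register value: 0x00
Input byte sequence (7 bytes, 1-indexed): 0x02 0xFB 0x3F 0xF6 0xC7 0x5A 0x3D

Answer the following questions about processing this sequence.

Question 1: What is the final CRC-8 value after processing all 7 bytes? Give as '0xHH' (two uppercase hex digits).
Answer: 0x05

Derivation:
After byte 1 (0x02): reg=0x0E
After byte 2 (0xFB): reg=0xC5
After byte 3 (0x3F): reg=0xE8
After byte 4 (0xF6): reg=0x5A
After byte 5 (0xC7): reg=0xDA
After byte 6 (0x5A): reg=0x89
After byte 7 (0x3D): reg=0x05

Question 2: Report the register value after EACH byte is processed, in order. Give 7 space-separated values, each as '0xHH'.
0x0E 0xC5 0xE8 0x5A 0xDA 0x89 0x05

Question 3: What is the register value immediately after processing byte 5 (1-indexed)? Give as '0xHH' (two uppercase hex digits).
Answer: 0xDA

Derivation:
After byte 1 (0x02): reg=0x0E
After byte 2 (0xFB): reg=0xC5
After byte 3 (0x3F): reg=0xE8
After byte 4 (0xF6): reg=0x5A
After byte 5 (0xC7): reg=0xDA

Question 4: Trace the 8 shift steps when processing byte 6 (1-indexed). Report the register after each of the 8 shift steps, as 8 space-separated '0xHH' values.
Answer: 0x07 0x0E 0x1C 0x38 0x70 0xE0 0xC7 0x89

Derivation:
After byte 1 (0x02): reg=0x0E
After byte 2 (0xFB): reg=0xC5
After byte 3 (0x3F): reg=0xE8
After byte 4 (0xF6): reg=0x5A
After byte 5 (0xC7): reg=0xDA
Register before byte 6: 0xDA
After XOR with byte 0x5A: 0x80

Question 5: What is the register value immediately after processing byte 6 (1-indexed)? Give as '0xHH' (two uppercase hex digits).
Answer: 0x89

Derivation:
After byte 1 (0x02): reg=0x0E
After byte 2 (0xFB): reg=0xC5
After byte 3 (0x3F): reg=0xE8
After byte 4 (0xF6): reg=0x5A
After byte 5 (0xC7): reg=0xDA
After byte 6 (0x5A): reg=0x89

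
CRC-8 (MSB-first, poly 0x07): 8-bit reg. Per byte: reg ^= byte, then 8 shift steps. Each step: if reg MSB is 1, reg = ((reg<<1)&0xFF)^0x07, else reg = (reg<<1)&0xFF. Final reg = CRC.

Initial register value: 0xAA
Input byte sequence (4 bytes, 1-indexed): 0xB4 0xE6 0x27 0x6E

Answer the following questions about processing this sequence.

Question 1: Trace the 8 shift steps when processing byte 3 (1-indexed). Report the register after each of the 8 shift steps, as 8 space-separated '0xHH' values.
After byte 1 (0xB4): reg=0x5A
After byte 2 (0xE6): reg=0x3D
Register before byte 3: 0x3D
After XOR with byte 0x27: 0x1A

Answer: 0x34 0x68 0xD0 0xA7 0x49 0x92 0x23 0x46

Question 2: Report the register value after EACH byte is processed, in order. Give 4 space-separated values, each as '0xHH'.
0x5A 0x3D 0x46 0xD8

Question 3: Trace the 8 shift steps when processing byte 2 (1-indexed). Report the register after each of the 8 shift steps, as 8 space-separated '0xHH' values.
Answer: 0x7F 0xFE 0xFB 0xF1 0xE5 0xCD 0x9D 0x3D

Derivation:
After byte 1 (0xB4): reg=0x5A
Register before byte 2: 0x5A
After XOR with byte 0xE6: 0xBC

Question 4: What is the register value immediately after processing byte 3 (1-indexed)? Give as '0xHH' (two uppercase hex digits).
Answer: 0x46

Derivation:
After byte 1 (0xB4): reg=0x5A
After byte 2 (0xE6): reg=0x3D
After byte 3 (0x27): reg=0x46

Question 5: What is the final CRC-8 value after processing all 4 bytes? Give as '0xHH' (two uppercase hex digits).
Answer: 0xD8

Derivation:
After byte 1 (0xB4): reg=0x5A
After byte 2 (0xE6): reg=0x3D
After byte 3 (0x27): reg=0x46
After byte 4 (0x6E): reg=0xD8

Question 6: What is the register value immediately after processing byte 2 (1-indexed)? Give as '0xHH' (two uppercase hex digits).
Answer: 0x3D

Derivation:
After byte 1 (0xB4): reg=0x5A
After byte 2 (0xE6): reg=0x3D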